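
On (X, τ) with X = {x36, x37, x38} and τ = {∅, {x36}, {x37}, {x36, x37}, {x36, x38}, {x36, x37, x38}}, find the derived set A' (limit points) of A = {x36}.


A' = {x38}

For each x ∈ X, list the open sets U ∈ τ with x ∈ U, then check whether U ∩ (A ∖ {x}) ≠ ∅ for every such U.
  x = x36: open {x36} ∋ x has {x36} ∩ (A ∖ {x36}) = ∅, so x is NOT a limit point.
  x = x37: open {x37} ∋ x has {x37} ∩ (A ∖ {x37}) = ∅, so x is NOT a limit point.
  x = x38: opens ∋ x are {x36, x38}, {x36, x37, x38}; each meets A ∖ {x38}, so x IS a limit point.
Collecting: A' = {x38}.


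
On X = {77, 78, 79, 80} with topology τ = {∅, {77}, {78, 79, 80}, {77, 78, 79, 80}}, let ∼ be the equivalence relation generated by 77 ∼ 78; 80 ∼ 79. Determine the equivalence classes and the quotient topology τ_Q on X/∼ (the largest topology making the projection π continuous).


X/∼ = {[77=78], [79=80]}; |τ_Q| = 2.

Equivalence classes: [77=78], [79=80].
Quotient map π: X → X/∼ sends 77 ↦ [77=78], 78 ↦ [77=78], 79 ↦ [79=80], 80 ↦ [79=80].
For each subset V ⊆ X/∼, compute π^{-1}(V) ⊆ X and check whether π^{-1}(V) ∈ τ. V is open in τ_Q iff π^{-1}(V) ∈ τ.
  V = {}: π^{-1}(V) = ∅ ∈ τ ✓.
  V = {[77=78]}: π^{-1}(V) = {77, 78} ∉ τ ✗.
  V = {[79=80]}: π^{-1}(V) = {79, 80} ∉ τ ✗.
  V = {[77=78], [79=80]}: π^{-1}(V) = {77, 78, 79, 80} ∈ τ ✓.
Open sets in the quotient: τ_Q = {{}, {[77=78], [79=80]}} (2 elements).


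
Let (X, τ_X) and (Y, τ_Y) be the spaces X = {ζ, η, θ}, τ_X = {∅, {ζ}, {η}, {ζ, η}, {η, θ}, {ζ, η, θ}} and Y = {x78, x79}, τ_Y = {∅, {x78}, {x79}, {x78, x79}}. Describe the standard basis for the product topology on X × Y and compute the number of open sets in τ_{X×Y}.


Basis B = {∅ × ∅, {ζ} × {x78}, {ζ} × {x79}, {η} × {x78}, {η} × {x79}, {ζ} × {x78, x79}, {ζ, η} × {x78}, {ζ, η} × {x79}, {η} × {x78, x79}, {η, θ} × {x78}, {η, θ} × {x79}, {ζ, η, θ} × {x78}, {ζ, η, θ} × {x79}, {ζ, η} × {x78, x79}, {η, θ} × {x78, x79}, {ζ, η, θ} × {x78, x79}}; |τ_{X×Y}| = 36.

Enumerate products U × V with U ∈ τ_X, V ∈ τ_Y (deduplicated):
  ∅ × ∅ = {} (∅)
  {ζ} × {x78} = {(ζ,x78)}
  {ζ} × {x79} = {(ζ,x79)}
  {η} × {x78} = {(η,x78)}
  {η} × {x79} = {(η,x79)}
  {ζ} × {x78, x79} = {(ζ,x78), (ζ,x79)}
  {ζ, η} × {x78} = {(ζ,x78), (η,x78)}
  {ζ, η} × {x79} = {(ζ,x79), (η,x79)}
  {η} × {x78, x79} = {(η,x78), (η,x79)}
  {η, θ} × {x78} = {(η,x78), (θ,x78)}
  {η, θ} × {x79} = {(η,x79), (θ,x79)}
  {ζ, η, θ} × {x78} = {(ζ,x78), (η,x78), (θ,x78)}
  {ζ, η, θ} × {x79} = {(ζ,x79), (η,x79), (θ,x79)}
  {ζ, η} × {x78, x79} = {(ζ,x78), (ζ,x79), (η,x78), (η,x79)}
  {η, θ} × {x78, x79} = {(η,x78), (η,x79), (θ,x78), (θ,x79)}
  {ζ, η, θ} × {x78, x79} = {(ζ,x78), (ζ,x79), (η,x78), (η,x79), (θ,x78), (θ,x79)}
These 16 distinct sets form the basis B.
Close under arbitrary unions to get τ_{X×Y}; counting gives |τ_{X×Y}| = 36.


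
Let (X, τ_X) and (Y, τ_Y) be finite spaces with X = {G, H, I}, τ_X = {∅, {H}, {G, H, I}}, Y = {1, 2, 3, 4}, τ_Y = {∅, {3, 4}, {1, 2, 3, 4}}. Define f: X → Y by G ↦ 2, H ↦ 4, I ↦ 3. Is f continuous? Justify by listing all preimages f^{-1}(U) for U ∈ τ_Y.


f is NOT continuous.

Compute f^{-1}(U) for each U ∈ τ_Y:
  U = ∅: f^{-1}(U) = ∅ ∈ τ_X ✓.
  U = {3, 4}: f^{-1}(U) = {H, I} ∉ τ_X ✗.
  U = {1, 2, 3, 4}: f^{-1}(U) = {G, H, I} ∈ τ_X ✓.
Found U = {3, 4} with f^{-1}(U) = {H, I} not in τ_X. Therefore f is NOT continuous.


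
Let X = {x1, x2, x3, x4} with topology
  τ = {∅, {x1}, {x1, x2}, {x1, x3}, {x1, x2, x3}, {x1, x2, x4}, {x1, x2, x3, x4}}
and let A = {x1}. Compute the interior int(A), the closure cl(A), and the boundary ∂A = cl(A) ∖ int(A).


int(A) = {x1}, cl(A) = {x1, x2, x3, x4}, ∂A = {x2, x3, x4}.

Closed sets in (X, τ) are complements of opens:
  closed(X, τ) = {∅, {x3}, {x4}, {x2, x4}, {x3, x4}, {x2, x3, x4}, {x1, x2, x3, x4}}.
int(A) = ⋃ {U ∈ τ : U ⊆ A}. Opens contained in A: ∅, {x1}.
Taking the union of these: int(A) = {x1}.
cl(A) = ⋂ {C closed : A ⊆ C}. Closed sets containing A: {x1, x2, x3, x4}.
Intersecting these: cl(A) = {x1, x2, x3, x4}.
∂A = cl(A) ∖ int(A) = {x1, x2, x3, x4} ∖ {x1} = {x2, x3, x4}.


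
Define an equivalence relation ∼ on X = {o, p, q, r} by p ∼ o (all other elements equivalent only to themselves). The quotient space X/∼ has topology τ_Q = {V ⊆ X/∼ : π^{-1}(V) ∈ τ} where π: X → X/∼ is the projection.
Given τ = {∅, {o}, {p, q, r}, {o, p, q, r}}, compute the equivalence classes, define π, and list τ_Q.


X/∼ = {[o=p], [q], [r]}; |τ_Q| = 2.

Equivalence classes: [o=p], [q], [r].
Quotient map π: X → X/∼ sends o ↦ [o=p], p ↦ [o=p], q ↦ [q], r ↦ [r].
For each subset V ⊆ X/∼, compute π^{-1}(V) ⊆ X and check whether π^{-1}(V) ∈ τ. V is open in τ_Q iff π^{-1}(V) ∈ τ.
  V = {}: π^{-1}(V) = ∅ ∈ τ ✓.
  V = {[o=p]}: π^{-1}(V) = {o, p} ∉ τ ✗.
  V = {[q]}: π^{-1}(V) = {q} ∉ τ ✗.
  V = {[o=p], [q]}: π^{-1}(V) = {o, p, q} ∉ τ ✗.
  V = {[r]}: π^{-1}(V) = {r} ∉ τ ✗.
  V = {[o=p], [r]}: π^{-1}(V) = {o, p, r} ∉ τ ✗.
  V = {[q], [r]}: π^{-1}(V) = {q, r} ∉ τ ✗.
  V = {[o=p], [q], [r]}: π^{-1}(V) = {o, p, q, r} ∈ τ ✓.
Open sets in the quotient: τ_Q = {{}, {[o=p], [q], [r]}} (2 elements).


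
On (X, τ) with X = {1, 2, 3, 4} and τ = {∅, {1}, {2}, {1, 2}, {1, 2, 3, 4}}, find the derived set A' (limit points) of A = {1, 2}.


A' = {3, 4}

For each x ∈ X, list the open sets U ∈ τ with x ∈ U, then check whether U ∩ (A ∖ {x}) ≠ ∅ for every such U.
  x = 1: open {1} ∋ x has {1} ∩ (A ∖ {1}) = ∅, so x is NOT a limit point.
  x = 2: open {2} ∋ x has {2} ∩ (A ∖ {2}) = ∅, so x is NOT a limit point.
  x = 3: opens ∋ x are {1, 2, 3, 4}; each meets A ∖ {3}, so x IS a limit point.
  x = 4: opens ∋ x are {1, 2, 3, 4}; each meets A ∖ {4}, so x IS a limit point.
Collecting: A' = {3, 4}.


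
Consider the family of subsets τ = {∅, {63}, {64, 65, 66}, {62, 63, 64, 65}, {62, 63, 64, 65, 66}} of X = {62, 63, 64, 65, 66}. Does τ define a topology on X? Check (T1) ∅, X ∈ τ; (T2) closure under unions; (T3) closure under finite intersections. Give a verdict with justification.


τ is NOT a topology on X.

Axiom (T1): ∅ ∈ τ? Yes; X ∈ τ? Yes.
Axiom (T2/T3): check pairwise unions and intersections of members of τ.
Counterexample for (T2): {63} ∪ {64, 65, 66} = {63, 64, 65, 66} ∉ τ. Therefore τ is NOT a topology.


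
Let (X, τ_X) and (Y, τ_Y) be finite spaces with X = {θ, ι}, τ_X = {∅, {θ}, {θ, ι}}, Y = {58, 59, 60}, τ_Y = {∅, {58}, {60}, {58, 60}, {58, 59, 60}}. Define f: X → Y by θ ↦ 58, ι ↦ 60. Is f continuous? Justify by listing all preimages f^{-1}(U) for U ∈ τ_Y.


f is NOT continuous.

Compute f^{-1}(U) for each U ∈ τ_Y:
  U = ∅: f^{-1}(U) = ∅ ∈ τ_X ✓.
  U = {58}: f^{-1}(U) = {θ} ∈ τ_X ✓.
  U = {60}: f^{-1}(U) = {ι} ∉ τ_X ✗.
  U = {58, 60}: f^{-1}(U) = {θ, ι} ∈ τ_X ✓.
  U = {58, 59, 60}: f^{-1}(U) = {θ, ι} ∈ τ_X ✓.
Found U = {60} with f^{-1}(U) = {ι} not in τ_X. Therefore f is NOT continuous.


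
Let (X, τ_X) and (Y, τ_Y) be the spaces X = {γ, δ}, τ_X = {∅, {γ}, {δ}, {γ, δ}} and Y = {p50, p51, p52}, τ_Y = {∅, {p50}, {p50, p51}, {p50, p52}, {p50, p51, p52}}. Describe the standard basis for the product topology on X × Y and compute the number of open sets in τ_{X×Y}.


Basis B = {∅ × ∅, {γ} × {p50}, {δ} × {p50}, {γ} × {p50, p51}, {γ} × {p50, p52}, {γ, δ} × {p50}, {δ} × {p50, p51}, {δ} × {p50, p52}, {γ} × {p50, p51, p52}, {δ} × {p50, p51, p52}, {γ, δ} × {p50, p51}, {γ, δ} × {p50, p52}, {γ, δ} × {p50, p51, p52}}; |τ_{X×Y}| = 25.

Enumerate products U × V with U ∈ τ_X, V ∈ τ_Y (deduplicated):
  ∅ × ∅ = {} (∅)
  {γ} × {p50} = {(γ,p50)}
  {δ} × {p50} = {(δ,p50)}
  {γ} × {p50, p51} = {(γ,p50), (γ,p51)}
  {γ} × {p50, p52} = {(γ,p50), (γ,p52)}
  {γ, δ} × {p50} = {(γ,p50), (δ,p50)}
  {δ} × {p50, p51} = {(δ,p50), (δ,p51)}
  {δ} × {p50, p52} = {(δ,p50), (δ,p52)}
  {γ} × {p50, p51, p52} = {(γ,p50), (γ,p51), (γ,p52)}
  {δ} × {p50, p51, p52} = {(δ,p50), (δ,p51), (δ,p52)}
  {γ, δ} × {p50, p51} = {(γ,p50), (γ,p51), (δ,p50), (δ,p51)}
  {γ, δ} × {p50, p52} = {(γ,p50), (γ,p52), (δ,p50), (δ,p52)}
  {γ, δ} × {p50, p51, p52} = {(γ,p50), (γ,p51), (γ,p52), (δ,p50), (δ,p51), (δ,p52)}
These 13 distinct sets form the basis B.
Close under arbitrary unions to get τ_{X×Y}; counting gives |τ_{X×Y}| = 25.


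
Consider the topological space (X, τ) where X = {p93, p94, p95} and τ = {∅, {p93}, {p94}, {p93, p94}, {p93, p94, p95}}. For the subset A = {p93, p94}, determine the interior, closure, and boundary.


int(A) = {p93, p94}, cl(A) = {p93, p94, p95}, ∂A = {p95}.

Closed sets in (X, τ) are complements of opens:
  closed(X, τ) = {∅, {p95}, {p93, p95}, {p94, p95}, {p93, p94, p95}}.
int(A) = ⋃ {U ∈ τ : U ⊆ A}. Opens contained in A: ∅, {p93}, {p94}, {p93, p94}.
Taking the union of these: int(A) = {p93, p94}.
cl(A) = ⋂ {C closed : A ⊆ C}. Closed sets containing A: {p93, p94, p95}.
Intersecting these: cl(A) = {p93, p94, p95}.
∂A = cl(A) ∖ int(A) = {p93, p94, p95} ∖ {p93, p94} = {p95}.


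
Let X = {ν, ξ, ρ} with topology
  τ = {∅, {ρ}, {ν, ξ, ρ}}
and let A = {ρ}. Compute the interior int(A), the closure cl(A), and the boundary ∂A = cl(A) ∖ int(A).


int(A) = {ρ}, cl(A) = {ν, ξ, ρ}, ∂A = {ν, ξ}.

Closed sets in (X, τ) are complements of opens:
  closed(X, τ) = {∅, {ν, ξ}, {ν, ξ, ρ}}.
int(A) = ⋃ {U ∈ τ : U ⊆ A}. Opens contained in A: ∅, {ρ}.
Taking the union of these: int(A) = {ρ}.
cl(A) = ⋂ {C closed : A ⊆ C}. Closed sets containing A: {ν, ξ, ρ}.
Intersecting these: cl(A) = {ν, ξ, ρ}.
∂A = cl(A) ∖ int(A) = {ν, ξ, ρ} ∖ {ρ} = {ν, ξ}.


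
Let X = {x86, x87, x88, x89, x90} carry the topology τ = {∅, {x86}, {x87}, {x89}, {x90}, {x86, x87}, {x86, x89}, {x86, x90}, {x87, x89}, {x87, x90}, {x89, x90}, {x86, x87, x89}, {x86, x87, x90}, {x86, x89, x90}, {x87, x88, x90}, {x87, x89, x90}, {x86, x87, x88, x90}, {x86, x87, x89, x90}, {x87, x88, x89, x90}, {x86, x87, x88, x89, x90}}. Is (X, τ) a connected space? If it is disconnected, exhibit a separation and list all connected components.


(X, τ) is disconnected; components = [{x86}, {x89}, {x87, x88, x90}].

Find clopen sets (U ∈ τ with X ∖ U ∈ τ):
  U = ∅, X ∖ U = {x86, x87, x88, x89, x90} — both open, so U is clopen.
  U = {x86}, X ∖ U = {x87, x88, x89, x90} — both open, so U is clopen.
  U = {x89}, X ∖ U = {x86, x87, x88, x90} — both open, so U is clopen.
  U = {x86, x89}, X ∖ U = {x87, x88, x90} — both open, so U is clopen.
  U = {x87, x88, x90}, X ∖ U = {x86, x89} — both open, so U is clopen.
  U = {x86, x87, x88, x90}, X ∖ U = {x89} — both open, so U is clopen.
  U = {x87, x88, x89, x90}, X ∖ U = {x86} — both open, so U is clopen.
  U = {x86, x87, x88, x89, x90}, X ∖ U = ∅ — both open, so U is clopen.
Nontrivial clopen(s) exist: e.g. {x89}. So (X, τ) is disconnected.
Compute connected components by grouping points that agree on all clopens:
  component: {x86}
  component: {x89}
  component: {x87, x88, x90}


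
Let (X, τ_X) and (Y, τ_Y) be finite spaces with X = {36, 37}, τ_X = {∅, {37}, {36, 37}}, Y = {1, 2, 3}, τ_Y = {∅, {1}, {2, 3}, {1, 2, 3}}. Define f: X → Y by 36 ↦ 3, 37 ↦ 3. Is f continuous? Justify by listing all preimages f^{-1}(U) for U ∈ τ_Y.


f IS continuous.

Compute f^{-1}(U) for each U ∈ τ_Y:
  U = ∅: f^{-1}(U) = ∅ ∈ τ_X ✓.
  U = {1}: f^{-1}(U) = ∅ ∈ τ_X ✓.
  U = {2, 3}: f^{-1}(U) = {36, 37} ∈ τ_X ✓.
  U = {1, 2, 3}: f^{-1}(U) = {36, 37} ∈ τ_X ✓.
Every preimage lies in τ_X, so f IS continuous.


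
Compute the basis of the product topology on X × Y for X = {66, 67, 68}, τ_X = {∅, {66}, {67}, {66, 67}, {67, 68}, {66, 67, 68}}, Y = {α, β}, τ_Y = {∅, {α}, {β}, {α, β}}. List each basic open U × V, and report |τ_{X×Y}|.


Basis B = {∅ × ∅, {66} × {α}, {66} × {β}, {67} × {α}, {67} × {β}, {66} × {α, β}, {66, 67} × {α}, {66, 67} × {β}, {67} × {α, β}, {67, 68} × {α}, {67, 68} × {β}, {66, 67, 68} × {α}, {66, 67, 68} × {β}, {66, 67} × {α, β}, {67, 68} × {α, β}, {66, 67, 68} × {α, β}}; |τ_{X×Y}| = 36.

Enumerate products U × V with U ∈ τ_X, V ∈ τ_Y (deduplicated):
  ∅ × ∅ = {} (∅)
  {66} × {α} = {(66,α)}
  {66} × {β} = {(66,β)}
  {67} × {α} = {(67,α)}
  {67} × {β} = {(67,β)}
  {66} × {α, β} = {(66,α), (66,β)}
  {66, 67} × {α} = {(66,α), (67,α)}
  {66, 67} × {β} = {(66,β), (67,β)}
  {67} × {α, β} = {(67,α), (67,β)}
  {67, 68} × {α} = {(67,α), (68,α)}
  {67, 68} × {β} = {(67,β), (68,β)}
  {66, 67, 68} × {α} = {(66,α), (67,α), (68,α)}
  {66, 67, 68} × {β} = {(66,β), (67,β), (68,β)}
  {66, 67} × {α, β} = {(66,α), (66,β), (67,α), (67,β)}
  {67, 68} × {α, β} = {(67,α), (67,β), (68,α), (68,β)}
  {66, 67, 68} × {α, β} = {(66,α), (66,β), (67,α), (67,β), (68,α), (68,β)}
These 16 distinct sets form the basis B.
Close under arbitrary unions to get τ_{X×Y}; counting gives |τ_{X×Y}| = 36.


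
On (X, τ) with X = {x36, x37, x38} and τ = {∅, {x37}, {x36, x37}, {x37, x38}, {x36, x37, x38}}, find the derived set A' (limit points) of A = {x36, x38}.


A' = ∅

For each x ∈ X, list the open sets U ∈ τ with x ∈ U, then check whether U ∩ (A ∖ {x}) ≠ ∅ for every such U.
  x = x36: open {x36, x37} ∋ x has {x36, x37} ∩ (A ∖ {x36}) = ∅, so x is NOT a limit point.
  x = x37: open {x37} ∋ x has {x37} ∩ (A ∖ {x37}) = ∅, so x is NOT a limit point.
  x = x38: open {x37, x38} ∋ x has {x37, x38} ∩ (A ∖ {x38}) = ∅, so x is NOT a limit point.
Collecting: A' = ∅.


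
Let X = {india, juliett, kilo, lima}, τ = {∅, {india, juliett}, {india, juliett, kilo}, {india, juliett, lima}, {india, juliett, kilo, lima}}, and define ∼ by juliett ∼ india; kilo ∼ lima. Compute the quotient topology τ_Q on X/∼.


X/∼ = {[india=juliett], [kilo=lima]}; |τ_Q| = 3.

Equivalence classes: [india=juliett], [kilo=lima].
Quotient map π: X → X/∼ sends india ↦ [india=juliett], juliett ↦ [india=juliett], kilo ↦ [kilo=lima], lima ↦ [kilo=lima].
For each subset V ⊆ X/∼, compute π^{-1}(V) ⊆ X and check whether π^{-1}(V) ∈ τ. V is open in τ_Q iff π^{-1}(V) ∈ τ.
  V = {}: π^{-1}(V) = ∅ ∈ τ ✓.
  V = {[india=juliett]}: π^{-1}(V) = {india, juliett} ∈ τ ✓.
  V = {[kilo=lima]}: π^{-1}(V) = {kilo, lima} ∉ τ ✗.
  V = {[india=juliett], [kilo=lima]}: π^{-1}(V) = {india, juliett, kilo, lima} ∈ τ ✓.
Open sets in the quotient: τ_Q = {{}, {[india=juliett]}, {[india=juliett], [kilo=lima]}} (3 elements).


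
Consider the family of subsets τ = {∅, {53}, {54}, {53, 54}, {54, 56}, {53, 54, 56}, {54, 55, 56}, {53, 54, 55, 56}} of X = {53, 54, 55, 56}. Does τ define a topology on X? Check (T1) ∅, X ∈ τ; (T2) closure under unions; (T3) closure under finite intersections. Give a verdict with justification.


τ IS a topology on X.

Axiom (T1): ∅ ∈ τ? Yes; X ∈ τ? Yes.
Axiom (T2/T3): check pairwise unions and intersections of members of τ.
All pairwise intersections and unions checked — each lies in τ. Therefore τ satisfies (T1), (T2), (T3): it IS a topology on X.


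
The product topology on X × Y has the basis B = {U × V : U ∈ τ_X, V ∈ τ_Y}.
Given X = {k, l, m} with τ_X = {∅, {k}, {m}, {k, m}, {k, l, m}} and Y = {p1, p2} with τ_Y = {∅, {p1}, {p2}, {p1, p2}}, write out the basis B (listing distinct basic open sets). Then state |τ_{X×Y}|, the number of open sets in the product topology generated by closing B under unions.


Basis B = {∅ × ∅, {k} × {p1}, {k} × {p2}, {m} × {p1}, {m} × {p2}, {k} × {p1, p2}, {k, m} × {p1}, {k, m} × {p2}, {m} × {p1, p2}, {k, l, m} × {p1}, {k, l, m} × {p2}, {k, m} × {p1, p2}, {k, l, m} × {p1, p2}}; |τ_{X×Y}| = 25.

Enumerate products U × V with U ∈ τ_X, V ∈ τ_Y (deduplicated):
  ∅ × ∅ = {} (∅)
  {k} × {p1} = {(k,p1)}
  {k} × {p2} = {(k,p2)}
  {m} × {p1} = {(m,p1)}
  {m} × {p2} = {(m,p2)}
  {k} × {p1, p2} = {(k,p1), (k,p2)}
  {k, m} × {p1} = {(k,p1), (m,p1)}
  {k, m} × {p2} = {(k,p2), (m,p2)}
  {m} × {p1, p2} = {(m,p1), (m,p2)}
  {k, l, m} × {p1} = {(k,p1), (l,p1), (m,p1)}
  {k, l, m} × {p2} = {(k,p2), (l,p2), (m,p2)}
  {k, m} × {p1, p2} = {(k,p1), (k,p2), (m,p1), (m,p2)}
  {k, l, m} × {p1, p2} = {(k,p1), (k,p2), (l,p1), (l,p2), (m,p1), (m,p2)}
These 13 distinct sets form the basis B.
Close under arbitrary unions to get τ_{X×Y}; counting gives |τ_{X×Y}| = 25.


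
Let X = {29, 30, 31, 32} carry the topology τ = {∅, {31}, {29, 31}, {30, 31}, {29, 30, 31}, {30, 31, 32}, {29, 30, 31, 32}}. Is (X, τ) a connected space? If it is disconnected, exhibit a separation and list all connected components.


(X, τ) is connected.

Find clopen sets (U ∈ τ with X ∖ U ∈ τ):
  U = ∅, X ∖ U = {29, 30, 31, 32} — both open, so U is clopen.
  U = {29, 30, 31, 32}, X ∖ U = ∅ — both open, so U is clopen.
Only trivial clopens (∅ and X) exist, so (X, τ) is connected.
Compute connected components by grouping points that agree on all clopens:
  component: {29, 30, 31, 32}


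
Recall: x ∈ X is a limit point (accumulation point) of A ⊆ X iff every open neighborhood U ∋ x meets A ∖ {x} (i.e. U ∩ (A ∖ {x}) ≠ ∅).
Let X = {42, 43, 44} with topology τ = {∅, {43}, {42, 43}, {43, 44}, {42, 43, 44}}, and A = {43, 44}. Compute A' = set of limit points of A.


A' = {42, 44}

For each x ∈ X, list the open sets U ∈ τ with x ∈ U, then check whether U ∩ (A ∖ {x}) ≠ ∅ for every such U.
  x = 42: opens ∋ x are {42, 43}, {42, 43, 44}; each meets A ∖ {42}, so x IS a limit point.
  x = 43: open {43} ∋ x has {43} ∩ (A ∖ {43}) = ∅, so x is NOT a limit point.
  x = 44: opens ∋ x are {43, 44}, {42, 43, 44}; each meets A ∖ {44}, so x IS a limit point.
Collecting: A' = {42, 44}.


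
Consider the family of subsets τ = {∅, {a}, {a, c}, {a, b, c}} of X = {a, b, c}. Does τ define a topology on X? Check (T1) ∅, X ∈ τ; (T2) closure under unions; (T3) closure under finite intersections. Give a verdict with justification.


τ IS a topology on X.

Axiom (T1): ∅ ∈ τ? Yes; X ∈ τ? Yes.
Axiom (T2/T3): check pairwise unions and intersections of members of τ.
All pairwise intersections and unions checked — each lies in τ. Therefore τ satisfies (T1), (T2), (T3): it IS a topology on X.


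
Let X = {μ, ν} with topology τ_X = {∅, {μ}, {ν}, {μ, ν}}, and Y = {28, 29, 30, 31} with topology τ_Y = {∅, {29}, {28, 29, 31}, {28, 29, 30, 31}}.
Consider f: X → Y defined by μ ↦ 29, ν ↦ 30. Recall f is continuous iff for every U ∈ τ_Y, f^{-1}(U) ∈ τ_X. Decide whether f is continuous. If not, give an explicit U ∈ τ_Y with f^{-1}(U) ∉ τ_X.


f IS continuous.

Compute f^{-1}(U) for each U ∈ τ_Y:
  U = ∅: f^{-1}(U) = ∅ ∈ τ_X ✓.
  U = {29}: f^{-1}(U) = {μ} ∈ τ_X ✓.
  U = {28, 29, 31}: f^{-1}(U) = {μ} ∈ τ_X ✓.
  U = {28, 29, 30, 31}: f^{-1}(U) = {μ, ν} ∈ τ_X ✓.
Every preimage lies in τ_X, so f IS continuous.


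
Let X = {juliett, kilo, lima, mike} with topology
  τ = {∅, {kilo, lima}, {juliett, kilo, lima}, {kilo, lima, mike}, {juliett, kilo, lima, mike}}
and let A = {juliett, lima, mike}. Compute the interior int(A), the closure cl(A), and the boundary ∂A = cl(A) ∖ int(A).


int(A) = ∅, cl(A) = {juliett, kilo, lima, mike}, ∂A = {juliett, kilo, lima, mike}.

Closed sets in (X, τ) are complements of opens:
  closed(X, τ) = {∅, {juliett}, {mike}, {juliett, mike}, {juliett, kilo, lima, mike}}.
int(A) = ⋃ {U ∈ τ : U ⊆ A}. Opens contained in A: ∅.
Taking the union of these: int(A) = ∅.
cl(A) = ⋂ {C closed : A ⊆ C}. Closed sets containing A: {juliett, kilo, lima, mike}.
Intersecting these: cl(A) = {juliett, kilo, lima, mike}.
∂A = cl(A) ∖ int(A) = {juliett, kilo, lima, mike} ∖ ∅ = {juliett, kilo, lima, mike}.


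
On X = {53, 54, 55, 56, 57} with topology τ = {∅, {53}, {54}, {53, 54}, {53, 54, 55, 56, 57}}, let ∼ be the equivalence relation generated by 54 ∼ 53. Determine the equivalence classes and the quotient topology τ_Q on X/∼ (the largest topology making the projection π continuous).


X/∼ = {[53=54], [55], [56], [57]}; |τ_Q| = 3.

Equivalence classes: [53=54], [55], [56], [57].
Quotient map π: X → X/∼ sends 53 ↦ [53=54], 54 ↦ [53=54], 55 ↦ [55], 56 ↦ [56], 57 ↦ [57].
For each subset V ⊆ X/∼, compute π^{-1}(V) ⊆ X and check whether π^{-1}(V) ∈ τ. V is open in τ_Q iff π^{-1}(V) ∈ τ.
  V = {}: π^{-1}(V) = ∅ ∈ τ ✓.
  V = {[53=54]}: π^{-1}(V) = {53, 54} ∈ τ ✓.
  V = {[55]}: π^{-1}(V) = {55} ∉ τ ✗.
  V = {[53=54], [55]}: π^{-1}(V) = {53, 54, 55} ∉ τ ✗.
  V = {[56]}: π^{-1}(V) = {56} ∉ τ ✗.
  V = {[53=54], [56]}: π^{-1}(V) = {53, 54, 56} ∉ τ ✗.
  V = {[55], [56]}: π^{-1}(V) = {55, 56} ∉ τ ✗.
  V = {[53=54], [55], [56]}: π^{-1}(V) = {53, 54, 55, 56} ∉ τ ✗.
  V = {[57]}: π^{-1}(V) = {57} ∉ τ ✗.
  V = {[53=54], [57]}: π^{-1}(V) = {53, 54, 57} ∉ τ ✗.
  V = {[55], [57]}: π^{-1}(V) = {55, 57} ∉ τ ✗.
  V = {[53=54], [55], [57]}: π^{-1}(V) = {53, 54, 55, 57} ∉ τ ✗.
  V = {[56], [57]}: π^{-1}(V) = {56, 57} ∉ τ ✗.
  V = {[53=54], [56], [57]}: π^{-1}(V) = {53, 54, 56, 57} ∉ τ ✗.
  V = {[55], [56], [57]}: π^{-1}(V) = {55, 56, 57} ∉ τ ✗.
  V = {[53=54], [55], [56], [57]}: π^{-1}(V) = {53, 54, 55, 56, 57} ∈ τ ✓.
Open sets in the quotient: τ_Q = {{}, {[53=54]}, {[53=54], [55], [56], [57]}} (3 elements).


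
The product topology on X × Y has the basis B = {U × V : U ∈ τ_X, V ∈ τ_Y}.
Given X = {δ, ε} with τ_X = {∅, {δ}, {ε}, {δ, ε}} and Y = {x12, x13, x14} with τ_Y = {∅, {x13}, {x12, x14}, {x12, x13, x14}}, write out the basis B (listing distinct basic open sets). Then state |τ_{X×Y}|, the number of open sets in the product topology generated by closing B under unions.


Basis B = {∅ × ∅, {δ} × {x13}, {ε} × {x13}, {δ} × {x12, x14}, {δ, ε} × {x13}, {ε} × {x12, x14}, {δ} × {x12, x13, x14}, {ε} × {x12, x13, x14}, {δ, ε} × {x12, x14}, {δ, ε} × {x12, x13, x14}}; |τ_{X×Y}| = 16.

Enumerate products U × V with U ∈ τ_X, V ∈ τ_Y (deduplicated):
  ∅ × ∅ = {} (∅)
  {δ} × {x13} = {(δ,x13)}
  {ε} × {x13} = {(ε,x13)}
  {δ} × {x12, x14} = {(δ,x12), (δ,x14)}
  {δ, ε} × {x13} = {(δ,x13), (ε,x13)}
  {ε} × {x12, x14} = {(ε,x12), (ε,x14)}
  {δ} × {x12, x13, x14} = {(δ,x12), (δ,x13), (δ,x14)}
  {ε} × {x12, x13, x14} = {(ε,x12), (ε,x13), (ε,x14)}
  {δ, ε} × {x12, x14} = {(δ,x12), (δ,x14), (ε,x12), (ε,x14)}
  {δ, ε} × {x12, x13, x14} = {(δ,x12), (δ,x13), (δ,x14), (ε,x12), (ε,x13), (ε,x14)}
These 10 distinct sets form the basis B.
Close under arbitrary unions to get τ_{X×Y}; counting gives |τ_{X×Y}| = 16.


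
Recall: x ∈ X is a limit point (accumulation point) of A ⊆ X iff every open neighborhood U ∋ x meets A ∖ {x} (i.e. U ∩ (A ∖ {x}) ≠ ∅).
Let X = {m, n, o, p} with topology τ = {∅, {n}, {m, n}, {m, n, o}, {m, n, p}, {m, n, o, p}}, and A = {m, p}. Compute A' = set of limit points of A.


A' = {o, p}

For each x ∈ X, list the open sets U ∈ τ with x ∈ U, then check whether U ∩ (A ∖ {x}) ≠ ∅ for every such U.
  x = m: open {m, n} ∋ x has {m, n} ∩ (A ∖ {m}) = ∅, so x is NOT a limit point.
  x = n: open {n} ∋ x has {n} ∩ (A ∖ {n}) = ∅, so x is NOT a limit point.
  x = o: opens ∋ x are {m, n, o}, {m, n, o, p}; each meets A ∖ {o}, so x IS a limit point.
  x = p: opens ∋ x are {m, n, p}, {m, n, o, p}; each meets A ∖ {p}, so x IS a limit point.
Collecting: A' = {o, p}.


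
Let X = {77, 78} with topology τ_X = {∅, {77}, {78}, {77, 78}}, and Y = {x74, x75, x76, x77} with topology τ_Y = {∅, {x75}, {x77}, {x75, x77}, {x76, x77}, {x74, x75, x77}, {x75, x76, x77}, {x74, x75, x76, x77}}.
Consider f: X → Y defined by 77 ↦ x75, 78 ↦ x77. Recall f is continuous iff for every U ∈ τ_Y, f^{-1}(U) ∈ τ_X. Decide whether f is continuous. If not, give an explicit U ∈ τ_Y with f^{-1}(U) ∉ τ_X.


f IS continuous.

Compute f^{-1}(U) for each U ∈ τ_Y:
  U = ∅: f^{-1}(U) = ∅ ∈ τ_X ✓.
  U = {x75}: f^{-1}(U) = {77} ∈ τ_X ✓.
  U = {x77}: f^{-1}(U) = {78} ∈ τ_X ✓.
  U = {x75, x77}: f^{-1}(U) = {77, 78} ∈ τ_X ✓.
  U = {x76, x77}: f^{-1}(U) = {78} ∈ τ_X ✓.
  U = {x74, x75, x77}: f^{-1}(U) = {77, 78} ∈ τ_X ✓.
  U = {x75, x76, x77}: f^{-1}(U) = {77, 78} ∈ τ_X ✓.
  U = {x74, x75, x76, x77}: f^{-1}(U) = {77, 78} ∈ τ_X ✓.
Every preimage lies in τ_X, so f IS continuous.


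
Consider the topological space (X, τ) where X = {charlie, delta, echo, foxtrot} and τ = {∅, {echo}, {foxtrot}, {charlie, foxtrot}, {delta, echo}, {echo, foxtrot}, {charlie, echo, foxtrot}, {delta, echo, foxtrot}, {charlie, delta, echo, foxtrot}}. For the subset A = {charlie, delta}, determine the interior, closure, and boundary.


int(A) = ∅, cl(A) = {charlie, delta}, ∂A = {charlie, delta}.

Closed sets in (X, τ) are complements of opens:
  closed(X, τ) = {∅, {charlie}, {delta}, {charlie, delta}, {charlie, foxtrot}, {delta, echo}, {charlie, delta, echo}, {charlie, delta, foxtrot}, {charlie, delta, echo, foxtrot}}.
int(A) = ⋃ {U ∈ τ : U ⊆ A}. Opens contained in A: ∅.
Taking the union of these: int(A) = ∅.
cl(A) = ⋂ {C closed : A ⊆ C}. Closed sets containing A: {charlie, delta}, {charlie, delta, echo}, {charlie, delta, foxtrot}, {charlie, delta, echo, foxtrot}.
Intersecting these: cl(A) = {charlie, delta}.
∂A = cl(A) ∖ int(A) = {charlie, delta} ∖ ∅ = {charlie, delta}.


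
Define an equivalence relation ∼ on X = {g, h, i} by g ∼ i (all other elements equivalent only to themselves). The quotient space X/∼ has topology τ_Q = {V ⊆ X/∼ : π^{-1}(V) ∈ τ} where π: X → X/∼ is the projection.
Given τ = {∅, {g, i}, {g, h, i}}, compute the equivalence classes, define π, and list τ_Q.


X/∼ = {[g=i], [h]}; |τ_Q| = 3.

Equivalence classes: [g=i], [h].
Quotient map π: X → X/∼ sends g ↦ [g=i], h ↦ [h], i ↦ [g=i].
For each subset V ⊆ X/∼, compute π^{-1}(V) ⊆ X and check whether π^{-1}(V) ∈ τ. V is open in τ_Q iff π^{-1}(V) ∈ τ.
  V = {}: π^{-1}(V) = ∅ ∈ τ ✓.
  V = {[g=i]}: π^{-1}(V) = {g, i} ∈ τ ✓.
  V = {[h]}: π^{-1}(V) = {h} ∉ τ ✗.
  V = {[g=i], [h]}: π^{-1}(V) = {g, h, i} ∈ τ ✓.
Open sets in the quotient: τ_Q = {{}, {[g=i]}, {[g=i], [h]}} (3 elements).


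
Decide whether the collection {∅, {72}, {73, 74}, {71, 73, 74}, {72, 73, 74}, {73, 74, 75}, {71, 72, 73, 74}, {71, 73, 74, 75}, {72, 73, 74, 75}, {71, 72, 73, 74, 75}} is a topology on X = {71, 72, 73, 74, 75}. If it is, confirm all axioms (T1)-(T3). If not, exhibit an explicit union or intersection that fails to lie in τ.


τ IS a topology on X.

Axiom (T1): ∅ ∈ τ? Yes; X ∈ τ? Yes.
Axiom (T2/T3): check pairwise unions and intersections of members of τ.
All pairwise intersections and unions checked — each lies in τ. Therefore τ satisfies (T1), (T2), (T3): it IS a topology on X.


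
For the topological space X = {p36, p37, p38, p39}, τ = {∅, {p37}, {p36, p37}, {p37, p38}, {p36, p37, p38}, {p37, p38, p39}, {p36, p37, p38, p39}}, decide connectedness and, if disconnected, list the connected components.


(X, τ) is connected.

Find clopen sets (U ∈ τ with X ∖ U ∈ τ):
  U = ∅, X ∖ U = {p36, p37, p38, p39} — both open, so U is clopen.
  U = {p36, p37, p38, p39}, X ∖ U = ∅ — both open, so U is clopen.
Only trivial clopens (∅ and X) exist, so (X, τ) is connected.
Compute connected components by grouping points that agree on all clopens:
  component: {p36, p37, p38, p39}


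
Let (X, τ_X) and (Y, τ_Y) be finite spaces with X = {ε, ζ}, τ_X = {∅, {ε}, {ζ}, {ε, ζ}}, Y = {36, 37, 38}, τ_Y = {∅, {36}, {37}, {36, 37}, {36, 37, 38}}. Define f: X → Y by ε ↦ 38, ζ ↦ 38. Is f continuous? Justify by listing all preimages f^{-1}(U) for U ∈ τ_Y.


f IS continuous.

Compute f^{-1}(U) for each U ∈ τ_Y:
  U = ∅: f^{-1}(U) = ∅ ∈ τ_X ✓.
  U = {36}: f^{-1}(U) = ∅ ∈ τ_X ✓.
  U = {37}: f^{-1}(U) = ∅ ∈ τ_X ✓.
  U = {36, 37}: f^{-1}(U) = ∅ ∈ τ_X ✓.
  U = {36, 37, 38}: f^{-1}(U) = {ε, ζ} ∈ τ_X ✓.
Every preimage lies in τ_X, so f IS continuous.


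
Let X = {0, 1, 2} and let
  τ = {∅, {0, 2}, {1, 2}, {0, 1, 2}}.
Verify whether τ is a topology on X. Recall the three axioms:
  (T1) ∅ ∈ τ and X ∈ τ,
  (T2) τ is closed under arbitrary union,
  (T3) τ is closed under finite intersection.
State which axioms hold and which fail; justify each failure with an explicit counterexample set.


τ is NOT a topology on X.

Axiom (T1): ∅ ∈ τ? Yes; X ∈ τ? Yes.
Axiom (T2/T3): check pairwise unions and intersections of members of τ.
Counterexample for (T3): {0, 2} ∩ {1, 2} = {2} ∉ τ. Therefore τ is NOT a topology.


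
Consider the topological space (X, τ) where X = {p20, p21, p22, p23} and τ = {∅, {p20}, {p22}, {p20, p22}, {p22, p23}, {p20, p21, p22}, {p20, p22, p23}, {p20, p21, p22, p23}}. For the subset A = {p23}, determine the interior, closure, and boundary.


int(A) = ∅, cl(A) = {p23}, ∂A = {p23}.

Closed sets in (X, τ) are complements of opens:
  closed(X, τ) = {∅, {p21}, {p23}, {p20, p21}, {p21, p23}, {p20, p21, p23}, {p21, p22, p23}, {p20, p21, p22, p23}}.
int(A) = ⋃ {U ∈ τ : U ⊆ A}. Opens contained in A: ∅.
Taking the union of these: int(A) = ∅.
cl(A) = ⋂ {C closed : A ⊆ C}. Closed sets containing A: {p23}, {p21, p23}, {p20, p21, p23}, {p21, p22, p23}, {p20, p21, p22, p23}.
Intersecting these: cl(A) = {p23}.
∂A = cl(A) ∖ int(A) = {p23} ∖ ∅ = {p23}.


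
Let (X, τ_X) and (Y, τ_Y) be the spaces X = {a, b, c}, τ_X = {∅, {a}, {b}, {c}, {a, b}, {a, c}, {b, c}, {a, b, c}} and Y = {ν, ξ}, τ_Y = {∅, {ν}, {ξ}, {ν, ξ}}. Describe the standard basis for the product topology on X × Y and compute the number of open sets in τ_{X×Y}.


Basis B = {∅ × ∅, {a} × {ν}, {a} × {ξ}, {b} × {ν}, {b} × {ξ}, {c} × {ν}, {c} × {ξ}, {a} × {ν, ξ}, {a, b} × {ν}, {a, c} × {ν}, {a, b} × {ξ}, {a, c} × {ξ}, {b} × {ν, ξ}, {b, c} × {ν}, {b, c} × {ξ}, {c} × {ν, ξ}, {a, b, c} × {ν}, {a, b, c} × {ξ}, {a, b} × {ν, ξ}, {a, c} × {ν, ξ}, {b, c} × {ν, ξ}, {a, b, c} × {ν, ξ}}; |τ_{X×Y}| = 64.

Enumerate products U × V with U ∈ τ_X, V ∈ τ_Y (deduplicated):
  ∅ × ∅ = {} (∅)
  {a} × {ν} = {(a,ν)}
  {a} × {ξ} = {(a,ξ)}
  {b} × {ν} = {(b,ν)}
  {b} × {ξ} = {(b,ξ)}
  {c} × {ν} = {(c,ν)}
  {c} × {ξ} = {(c,ξ)}
  {a} × {ν, ξ} = {(a,ν), (a,ξ)}
  {a, b} × {ν} = {(a,ν), (b,ν)}
  {a, c} × {ν} = {(a,ν), (c,ν)}
  {a, b} × {ξ} = {(a,ξ), (b,ξ)}
  {a, c} × {ξ} = {(a,ξ), (c,ξ)}
  {b} × {ν, ξ} = {(b,ν), (b,ξ)}
  {b, c} × {ν} = {(b,ν), (c,ν)}
  {b, c} × {ξ} = {(b,ξ), (c,ξ)}
  {c} × {ν, ξ} = {(c,ν), (c,ξ)}
  {a, b, c} × {ν} = {(a,ν), (b,ν), (c,ν)}
  {a, b, c} × {ξ} = {(a,ξ), (b,ξ), (c,ξ)}
  {a, b} × {ν, ξ} = {(a,ν), (a,ξ), (b,ν), (b,ξ)}
  {a, c} × {ν, ξ} = {(a,ν), (a,ξ), (c,ν), (c,ξ)}
  {b, c} × {ν, ξ} = {(b,ν), (b,ξ), (c,ν), (c,ξ)}
  {a, b, c} × {ν, ξ} = {(a,ν), (a,ξ), (b,ν), (b,ξ), (c,ν), (c,ξ)}
These 22 distinct sets form the basis B.
Close under arbitrary unions to get τ_{X×Y}; counting gives |τ_{X×Y}| = 64.


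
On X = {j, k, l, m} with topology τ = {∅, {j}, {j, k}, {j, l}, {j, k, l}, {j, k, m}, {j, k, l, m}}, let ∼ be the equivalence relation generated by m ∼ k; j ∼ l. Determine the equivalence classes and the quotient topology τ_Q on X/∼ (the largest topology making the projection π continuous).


X/∼ = {[j=l], [k=m]}; |τ_Q| = 3.

Equivalence classes: [j=l], [k=m].
Quotient map π: X → X/∼ sends j ↦ [j=l], k ↦ [k=m], l ↦ [j=l], m ↦ [k=m].
For each subset V ⊆ X/∼, compute π^{-1}(V) ⊆ X and check whether π^{-1}(V) ∈ τ. V is open in τ_Q iff π^{-1}(V) ∈ τ.
  V = {}: π^{-1}(V) = ∅ ∈ τ ✓.
  V = {[j=l]}: π^{-1}(V) = {j, l} ∈ τ ✓.
  V = {[k=m]}: π^{-1}(V) = {k, m} ∉ τ ✗.
  V = {[j=l], [k=m]}: π^{-1}(V) = {j, k, l, m} ∈ τ ✓.
Open sets in the quotient: τ_Q = {{}, {[j=l]}, {[j=l], [k=m]}} (3 elements).


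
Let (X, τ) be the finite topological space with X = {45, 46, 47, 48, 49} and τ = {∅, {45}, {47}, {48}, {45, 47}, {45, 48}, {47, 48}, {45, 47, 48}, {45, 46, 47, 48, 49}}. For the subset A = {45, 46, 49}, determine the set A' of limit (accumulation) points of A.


A' = {46, 49}

For each x ∈ X, list the open sets U ∈ τ with x ∈ U, then check whether U ∩ (A ∖ {x}) ≠ ∅ for every such U.
  x = 45: open {45} ∋ x has {45} ∩ (A ∖ {45}) = ∅, so x is NOT a limit point.
  x = 46: opens ∋ x are {45, 46, 47, 48, 49}; each meets A ∖ {46}, so x IS a limit point.
  x = 47: open {47} ∋ x has {47} ∩ (A ∖ {47}) = ∅, so x is NOT a limit point.
  x = 48: open {48} ∋ x has {48} ∩ (A ∖ {48}) = ∅, so x is NOT a limit point.
  x = 49: opens ∋ x are {45, 46, 47, 48, 49}; each meets A ∖ {49}, so x IS a limit point.
Collecting: A' = {46, 49}.


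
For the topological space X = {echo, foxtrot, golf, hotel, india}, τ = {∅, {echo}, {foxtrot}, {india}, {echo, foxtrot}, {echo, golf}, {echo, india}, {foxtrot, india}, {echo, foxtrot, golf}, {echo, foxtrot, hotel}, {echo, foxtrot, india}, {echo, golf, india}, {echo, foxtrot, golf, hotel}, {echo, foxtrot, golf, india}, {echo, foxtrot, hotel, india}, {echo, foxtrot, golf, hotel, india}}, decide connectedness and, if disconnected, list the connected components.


(X, τ) is disconnected; components = [{india}, {echo, foxtrot, golf, hotel}].

Find clopen sets (U ∈ τ with X ∖ U ∈ τ):
  U = ∅, X ∖ U = {echo, foxtrot, golf, hotel, india} — both open, so U is clopen.
  U = {india}, X ∖ U = {echo, foxtrot, golf, hotel} — both open, so U is clopen.
  U = {echo, foxtrot, golf, hotel}, X ∖ U = {india} — both open, so U is clopen.
  U = {echo, foxtrot, golf, hotel, india}, X ∖ U = ∅ — both open, so U is clopen.
Nontrivial clopen(s) exist: e.g. {echo, foxtrot, golf, hotel}. So (X, τ) is disconnected.
Compute connected components by grouping points that agree on all clopens:
  component: {india}
  component: {echo, foxtrot, golf, hotel}


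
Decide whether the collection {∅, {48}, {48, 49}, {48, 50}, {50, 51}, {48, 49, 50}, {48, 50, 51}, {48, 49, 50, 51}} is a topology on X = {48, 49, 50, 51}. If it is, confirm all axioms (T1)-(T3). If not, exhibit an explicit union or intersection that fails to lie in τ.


τ is NOT a topology on X.

Axiom (T1): ∅ ∈ τ? Yes; X ∈ τ? Yes.
Axiom (T2/T3): check pairwise unions and intersections of members of τ.
Counterexample for (T3): {48, 50} ∩ {50, 51} = {50} ∉ τ. Therefore τ is NOT a topology.


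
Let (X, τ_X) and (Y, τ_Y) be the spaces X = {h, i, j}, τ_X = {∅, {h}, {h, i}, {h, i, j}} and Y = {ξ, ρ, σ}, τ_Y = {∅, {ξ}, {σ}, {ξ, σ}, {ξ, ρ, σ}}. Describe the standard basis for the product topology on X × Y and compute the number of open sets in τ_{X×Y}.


Basis B = {∅ × ∅, {h} × {ξ}, {h} × {σ}, {h} × {ξ, σ}, {h, i} × {ξ}, {h, i} × {σ}, {h} × {ξ, ρ, σ}, {h, i, j} × {ξ}, {h, i, j} × {σ}, {h, i} × {ξ, σ}, {h, i} × {ξ, ρ, σ}, {h, i, j} × {ξ, σ}, {h, i, j} × {ξ, ρ, σ}}; |τ_{X×Y}| = 30.

Enumerate products U × V with U ∈ τ_X, V ∈ τ_Y (deduplicated):
  ∅ × ∅ = {} (∅)
  {h} × {ξ} = {(h,ξ)}
  {h} × {σ} = {(h,σ)}
  {h} × {ξ, σ} = {(h,ξ), (h,σ)}
  {h, i} × {ξ} = {(h,ξ), (i,ξ)}
  {h, i} × {σ} = {(h,σ), (i,σ)}
  {h} × {ξ, ρ, σ} = {(h,ξ), (h,ρ), (h,σ)}
  {h, i, j} × {ξ} = {(h,ξ), (i,ξ), (j,ξ)}
  {h, i, j} × {σ} = {(h,σ), (i,σ), (j,σ)}
  {h, i} × {ξ, σ} = {(h,ξ), (h,σ), (i,ξ), (i,σ)}
  {h, i} × {ξ, ρ, σ} = {(h,ξ), (h,ρ), (h,σ), (i,ξ), (i,ρ), (i,σ)}
  {h, i, j} × {ξ, σ} = {(h,ξ), (h,σ), (i,ξ), (i,σ), (j,ξ), (j,σ)}
  {h, i, j} × {ξ, ρ, σ} = {(h,ξ), (h,ρ), (h,σ), (i,ξ), (i,ρ), (i,σ), (j,ξ), (j,ρ), (j,σ)}
These 13 distinct sets form the basis B.
Close under arbitrary unions to get τ_{X×Y}; counting gives |τ_{X×Y}| = 30.


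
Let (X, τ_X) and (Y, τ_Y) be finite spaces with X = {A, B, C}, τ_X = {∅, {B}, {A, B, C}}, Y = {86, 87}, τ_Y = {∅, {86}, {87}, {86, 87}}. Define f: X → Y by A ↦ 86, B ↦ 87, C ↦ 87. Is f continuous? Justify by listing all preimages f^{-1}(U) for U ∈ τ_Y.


f is NOT continuous.

Compute f^{-1}(U) for each U ∈ τ_Y:
  U = ∅: f^{-1}(U) = ∅ ∈ τ_X ✓.
  U = {86}: f^{-1}(U) = {A} ∉ τ_X ✗.
  U = {87}: f^{-1}(U) = {B, C} ∉ τ_X ✗.
  U = {86, 87}: f^{-1}(U) = {A, B, C} ∈ τ_X ✓.
Found U = {86} with f^{-1}(U) = {A} not in τ_X. Therefore f is NOT continuous.


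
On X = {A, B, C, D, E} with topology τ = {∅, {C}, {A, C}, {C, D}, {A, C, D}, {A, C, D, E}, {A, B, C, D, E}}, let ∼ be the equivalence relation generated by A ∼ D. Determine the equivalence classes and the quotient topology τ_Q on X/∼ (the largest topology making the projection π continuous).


X/∼ = {[A=D], [B], [C], [E]}; |τ_Q| = 5.

Equivalence classes: [A=D], [B], [C], [E].
Quotient map π: X → X/∼ sends A ↦ [A=D], B ↦ [B], C ↦ [C], D ↦ [A=D], E ↦ [E].
For each subset V ⊆ X/∼, compute π^{-1}(V) ⊆ X and check whether π^{-1}(V) ∈ τ. V is open in τ_Q iff π^{-1}(V) ∈ τ.
  V = {}: π^{-1}(V) = ∅ ∈ τ ✓.
  V = {[A=D]}: π^{-1}(V) = {A, D} ∉ τ ✗.
  V = {[B]}: π^{-1}(V) = {B} ∉ τ ✗.
  V = {[A=D], [B]}: π^{-1}(V) = {A, B, D} ∉ τ ✗.
  V = {[C]}: π^{-1}(V) = {C} ∈ τ ✓.
  V = {[A=D], [C]}: π^{-1}(V) = {A, C, D} ∈ τ ✓.
  V = {[B], [C]}: π^{-1}(V) = {B, C} ∉ τ ✗.
  V = {[A=D], [B], [C]}: π^{-1}(V) = {A, B, C, D} ∉ τ ✗.
  V = {[E]}: π^{-1}(V) = {E} ∉ τ ✗.
  V = {[A=D], [E]}: π^{-1}(V) = {A, D, E} ∉ τ ✗.
  V = {[B], [E]}: π^{-1}(V) = {B, E} ∉ τ ✗.
  V = {[A=D], [B], [E]}: π^{-1}(V) = {A, B, D, E} ∉ τ ✗.
  V = {[C], [E]}: π^{-1}(V) = {C, E} ∉ τ ✗.
  V = {[A=D], [C], [E]}: π^{-1}(V) = {A, C, D, E} ∈ τ ✓.
  V = {[B], [C], [E]}: π^{-1}(V) = {B, C, E} ∉ τ ✗.
  V = {[A=D], [B], [C], [E]}: π^{-1}(V) = {A, B, C, D, E} ∈ τ ✓.
Open sets in the quotient: τ_Q = {{}, {[C]}, {[A=D], [C]}, {[A=D], [C], [E]}, {[A=D], [B], [C], [E]}} (5 elements).


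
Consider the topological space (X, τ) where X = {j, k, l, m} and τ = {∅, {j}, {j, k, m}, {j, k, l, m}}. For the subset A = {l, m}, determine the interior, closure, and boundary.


int(A) = ∅, cl(A) = {k, l, m}, ∂A = {k, l, m}.

Closed sets in (X, τ) are complements of opens:
  closed(X, τ) = {∅, {l}, {k, l, m}, {j, k, l, m}}.
int(A) = ⋃ {U ∈ τ : U ⊆ A}. Opens contained in A: ∅.
Taking the union of these: int(A) = ∅.
cl(A) = ⋂ {C closed : A ⊆ C}. Closed sets containing A: {k, l, m}, {j, k, l, m}.
Intersecting these: cl(A) = {k, l, m}.
∂A = cl(A) ∖ int(A) = {k, l, m} ∖ ∅ = {k, l, m}.


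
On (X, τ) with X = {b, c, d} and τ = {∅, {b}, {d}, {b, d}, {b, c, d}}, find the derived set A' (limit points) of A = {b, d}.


A' = {c}

For each x ∈ X, list the open sets U ∈ τ with x ∈ U, then check whether U ∩ (A ∖ {x}) ≠ ∅ for every such U.
  x = b: open {b} ∋ x has {b} ∩ (A ∖ {b}) = ∅, so x is NOT a limit point.
  x = c: opens ∋ x are {b, c, d}; each meets A ∖ {c}, so x IS a limit point.
  x = d: open {d} ∋ x has {d} ∩ (A ∖ {d}) = ∅, so x is NOT a limit point.
Collecting: A' = {c}.


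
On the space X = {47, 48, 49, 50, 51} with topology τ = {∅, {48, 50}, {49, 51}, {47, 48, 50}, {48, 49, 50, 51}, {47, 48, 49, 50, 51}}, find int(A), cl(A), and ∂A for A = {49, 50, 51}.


int(A) = {49, 51}, cl(A) = {47, 48, 49, 50, 51}, ∂A = {47, 48, 50}.

Closed sets in (X, τ) are complements of opens:
  closed(X, τ) = {∅, {47}, {49, 51}, {47, 48, 50}, {47, 49, 51}, {47, 48, 49, 50, 51}}.
int(A) = ⋃ {U ∈ τ : U ⊆ A}. Opens contained in A: ∅, {49, 51}.
Taking the union of these: int(A) = {49, 51}.
cl(A) = ⋂ {C closed : A ⊆ C}. Closed sets containing A: {47, 48, 49, 50, 51}.
Intersecting these: cl(A) = {47, 48, 49, 50, 51}.
∂A = cl(A) ∖ int(A) = {47, 48, 49, 50, 51} ∖ {49, 51} = {47, 48, 50}.
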